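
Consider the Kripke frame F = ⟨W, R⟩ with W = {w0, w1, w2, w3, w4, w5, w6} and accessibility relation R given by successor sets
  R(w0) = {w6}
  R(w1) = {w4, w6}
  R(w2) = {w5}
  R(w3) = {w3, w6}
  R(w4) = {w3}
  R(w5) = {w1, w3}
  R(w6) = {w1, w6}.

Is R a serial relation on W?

Serial: yes — every world has a successor (e.g. w0 R w6).

Yes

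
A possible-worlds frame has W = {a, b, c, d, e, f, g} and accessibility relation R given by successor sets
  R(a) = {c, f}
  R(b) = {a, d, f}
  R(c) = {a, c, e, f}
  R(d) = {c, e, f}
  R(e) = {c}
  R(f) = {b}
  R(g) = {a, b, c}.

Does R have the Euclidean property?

No

Euclidean: no — a R f and a R c, but not f R c.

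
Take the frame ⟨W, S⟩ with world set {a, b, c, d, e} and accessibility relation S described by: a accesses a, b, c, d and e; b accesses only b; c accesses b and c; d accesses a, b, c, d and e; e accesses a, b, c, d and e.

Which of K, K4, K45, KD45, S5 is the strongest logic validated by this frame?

Transitive (axiom 4): yes — every two-step S-path is closed by a direct edge.
Euclidean (axiom 5): no — a S b and a S c, but not b S c.
Serial (axiom D): yes — every world has a successor (e.g. a S a).
Reflexive (axiom T): yes — every world is S-related to itself.
So F validates K, K4; K45 would additionally require S to be Euclidean. The strongest is K4.

K4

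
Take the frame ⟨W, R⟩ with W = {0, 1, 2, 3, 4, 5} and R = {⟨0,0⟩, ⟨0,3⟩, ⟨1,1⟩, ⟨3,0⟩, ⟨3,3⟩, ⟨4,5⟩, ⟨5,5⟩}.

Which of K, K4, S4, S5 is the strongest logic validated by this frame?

Transitive (axiom 4): yes — every two-step R-path is closed by a direct edge.
Reflexive (axiom T): no — 2 is not related to itself.
Euclidean (axiom 5): yes — any two successors of a common world are R-related.
So F validates K, K4; S4 would additionally require R to be reflexive. The strongest is K4.

K4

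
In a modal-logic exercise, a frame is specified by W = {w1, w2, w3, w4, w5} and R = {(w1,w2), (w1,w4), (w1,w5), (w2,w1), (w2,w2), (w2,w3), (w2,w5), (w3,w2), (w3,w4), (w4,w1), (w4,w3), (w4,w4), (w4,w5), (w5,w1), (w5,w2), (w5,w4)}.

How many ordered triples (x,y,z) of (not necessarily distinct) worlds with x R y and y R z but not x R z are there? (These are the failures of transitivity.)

Enumerating: (w1,w2,w1), (w1,w2,w3), (w1,w4,w1), (w1,w4,w3), (w1,w5,w1), (w2,w1,w4), (w2,w3,w4), (w2,w5,w4), (w3,w2,w1), (w3,w2,w3), (w3,w2,w5), (w3,w4,w1), … and 10 more.
Total: 22.

22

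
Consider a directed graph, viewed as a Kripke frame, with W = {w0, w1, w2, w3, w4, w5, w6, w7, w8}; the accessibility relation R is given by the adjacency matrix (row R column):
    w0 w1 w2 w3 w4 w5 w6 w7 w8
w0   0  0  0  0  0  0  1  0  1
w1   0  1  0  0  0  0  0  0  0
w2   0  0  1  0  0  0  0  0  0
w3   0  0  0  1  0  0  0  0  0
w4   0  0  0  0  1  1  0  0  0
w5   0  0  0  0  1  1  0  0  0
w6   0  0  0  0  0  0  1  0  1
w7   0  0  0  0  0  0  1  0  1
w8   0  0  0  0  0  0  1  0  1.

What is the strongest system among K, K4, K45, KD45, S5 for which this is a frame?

KD45

Transitive (axiom 4): yes — every two-step R-path is closed by a direct edge.
Euclidean (axiom 5): yes — any two successors of a common world are R-related.
Serial (axiom D): yes — every world has a successor (e.g. w0 R w6).
Reflexive (axiom T): no — w0 is not related to itself.
So F validates K, K4, K45, KD45; S5 would additionally require R to be reflexive. The strongest is KD45.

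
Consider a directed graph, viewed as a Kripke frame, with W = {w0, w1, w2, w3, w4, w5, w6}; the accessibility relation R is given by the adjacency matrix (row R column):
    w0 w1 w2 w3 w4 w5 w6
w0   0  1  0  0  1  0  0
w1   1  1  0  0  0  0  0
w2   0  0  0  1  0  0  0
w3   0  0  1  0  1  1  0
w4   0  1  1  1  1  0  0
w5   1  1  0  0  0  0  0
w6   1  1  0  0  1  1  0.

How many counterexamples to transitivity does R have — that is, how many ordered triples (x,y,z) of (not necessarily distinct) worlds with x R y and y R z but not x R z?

Enumerating: (w0,w1,w0), (w0,w4,w2), (w0,w4,w3), (w1,w0,w4), (w2,w3,w2), (w2,w3,w4), (w2,w3,w5), (w3,w2,w3), (w3,w4,w1), (w3,w4,w3), (w3,w5,w0), (w3,w5,w1), (w4,w1,w0), (w4,w3,w5), (w5,w0,w4), (w6,w4,w2), (w6,w4,w3).

17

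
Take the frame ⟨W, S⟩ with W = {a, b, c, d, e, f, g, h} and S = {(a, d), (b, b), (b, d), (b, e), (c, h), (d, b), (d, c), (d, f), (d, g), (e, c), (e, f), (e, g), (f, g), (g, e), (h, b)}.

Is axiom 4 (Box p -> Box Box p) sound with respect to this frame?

No

By correspondence theory, 4 is valid on a frame iff S is transitive.
Transitive: no — a S d and d S b, but not a S b.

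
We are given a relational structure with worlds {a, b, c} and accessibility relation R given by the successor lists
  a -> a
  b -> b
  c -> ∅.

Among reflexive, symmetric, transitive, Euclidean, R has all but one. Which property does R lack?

reflexive

Reflexive: no — c is not related to itself.
Symmetric: yes — every pair in R has its reverse in R.
Transitive: yes — every two-step R-path is closed by a direct edge.
Euclidean: yes — any two successors of a common world are R-related.
Only reflexive fails.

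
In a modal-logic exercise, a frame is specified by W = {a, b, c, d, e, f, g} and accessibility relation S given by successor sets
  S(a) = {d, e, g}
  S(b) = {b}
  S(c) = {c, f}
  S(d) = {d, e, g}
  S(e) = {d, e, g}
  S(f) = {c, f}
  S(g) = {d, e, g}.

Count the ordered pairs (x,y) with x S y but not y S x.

3

Enumerating: (a,d), (a,e), (a,g).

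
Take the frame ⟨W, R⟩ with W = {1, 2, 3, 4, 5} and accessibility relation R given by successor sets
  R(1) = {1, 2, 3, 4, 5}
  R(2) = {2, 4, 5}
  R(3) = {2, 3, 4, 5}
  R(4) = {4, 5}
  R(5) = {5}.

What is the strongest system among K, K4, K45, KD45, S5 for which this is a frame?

K4

Transitive (axiom 4): yes — every two-step R-path is closed by a direct edge.
Euclidean (axiom 5): no — 1 R 2 and 1 R 3, but not 2 R 3.
Serial (axiom D): yes — every world has a successor (e.g. 1 R 1).
Reflexive (axiom T): yes — every world is R-related to itself.
So F validates K, K4; K45 would additionally require R to be Euclidean. The strongest is K4.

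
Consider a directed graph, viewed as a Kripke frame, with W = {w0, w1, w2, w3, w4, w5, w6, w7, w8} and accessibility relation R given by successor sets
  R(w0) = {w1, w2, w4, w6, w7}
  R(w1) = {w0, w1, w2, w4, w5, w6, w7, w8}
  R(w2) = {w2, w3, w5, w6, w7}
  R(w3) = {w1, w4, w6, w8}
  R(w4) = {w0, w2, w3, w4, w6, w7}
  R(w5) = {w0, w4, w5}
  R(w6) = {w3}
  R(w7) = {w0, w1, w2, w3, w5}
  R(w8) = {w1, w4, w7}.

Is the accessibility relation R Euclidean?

Euclidean: no — w0 R w2 and w0 R w1, but not w2 R w1.

No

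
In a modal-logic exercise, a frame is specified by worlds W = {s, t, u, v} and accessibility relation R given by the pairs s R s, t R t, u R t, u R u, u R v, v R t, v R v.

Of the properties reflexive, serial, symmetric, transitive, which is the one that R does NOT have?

Reflexive: yes — every world is R-related to itself.
Serial: yes — every world has a successor (e.g. s R s).
Symmetric: no — u R t but not t R u.
Transitive: yes — every two-step R-path is closed by a direct edge.
Only symmetric fails.

symmetric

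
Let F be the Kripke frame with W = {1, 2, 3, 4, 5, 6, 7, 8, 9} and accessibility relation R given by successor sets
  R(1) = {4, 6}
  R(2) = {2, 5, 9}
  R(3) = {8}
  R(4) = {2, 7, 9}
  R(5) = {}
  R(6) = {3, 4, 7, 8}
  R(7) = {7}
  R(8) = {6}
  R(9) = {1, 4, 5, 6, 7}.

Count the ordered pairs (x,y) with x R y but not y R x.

14

Enumerating: (1,4), (1,6), (2,5), (2,9), (3,8), (4,2), (4,7), (6,3), (6,4), (6,7), (9,1), (9,5), (9,6), (9,7).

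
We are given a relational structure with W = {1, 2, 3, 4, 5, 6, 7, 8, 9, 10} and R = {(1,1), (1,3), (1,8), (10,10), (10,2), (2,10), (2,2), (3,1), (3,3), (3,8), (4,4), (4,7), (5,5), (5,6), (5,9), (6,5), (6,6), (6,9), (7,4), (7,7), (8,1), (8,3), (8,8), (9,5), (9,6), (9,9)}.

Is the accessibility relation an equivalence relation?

Yes

Reflexive: yes — every world is R-related to itself.
Symmetric: yes — every pair in R has its reverse in R.
Transitive: yes — every two-step R-path is closed by a direct edge.
So R is an equivalence relation.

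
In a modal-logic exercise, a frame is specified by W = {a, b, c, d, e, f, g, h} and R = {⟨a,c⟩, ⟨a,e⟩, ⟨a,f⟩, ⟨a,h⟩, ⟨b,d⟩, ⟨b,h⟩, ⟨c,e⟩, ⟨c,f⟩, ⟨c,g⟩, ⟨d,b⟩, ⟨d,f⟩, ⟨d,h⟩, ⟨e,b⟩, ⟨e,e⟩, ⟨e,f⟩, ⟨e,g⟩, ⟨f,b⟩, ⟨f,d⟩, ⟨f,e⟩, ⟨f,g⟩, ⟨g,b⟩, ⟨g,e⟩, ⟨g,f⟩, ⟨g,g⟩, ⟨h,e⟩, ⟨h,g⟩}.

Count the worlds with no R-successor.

0

R is serial; there are no such worlds.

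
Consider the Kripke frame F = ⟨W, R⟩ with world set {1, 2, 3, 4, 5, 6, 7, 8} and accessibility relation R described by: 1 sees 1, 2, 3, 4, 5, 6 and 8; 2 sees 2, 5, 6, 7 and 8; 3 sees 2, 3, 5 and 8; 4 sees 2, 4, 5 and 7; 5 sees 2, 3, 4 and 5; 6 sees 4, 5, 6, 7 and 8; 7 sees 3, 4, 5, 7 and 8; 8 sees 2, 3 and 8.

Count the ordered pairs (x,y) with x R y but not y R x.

17

Enumerating: (1,2), (1,3), (1,4), (1,5), (1,6), (1,8), (2,6), (2,7), (3,2), (4,2), (6,4), (6,5), (6,7), (6,8), (7,3), (7,5), (7,8).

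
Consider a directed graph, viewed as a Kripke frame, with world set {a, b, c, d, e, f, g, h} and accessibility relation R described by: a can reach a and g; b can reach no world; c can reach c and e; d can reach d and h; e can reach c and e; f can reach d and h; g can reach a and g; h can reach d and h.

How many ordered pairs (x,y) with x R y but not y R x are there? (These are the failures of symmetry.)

2

Enumerating: (f,d), (f,h).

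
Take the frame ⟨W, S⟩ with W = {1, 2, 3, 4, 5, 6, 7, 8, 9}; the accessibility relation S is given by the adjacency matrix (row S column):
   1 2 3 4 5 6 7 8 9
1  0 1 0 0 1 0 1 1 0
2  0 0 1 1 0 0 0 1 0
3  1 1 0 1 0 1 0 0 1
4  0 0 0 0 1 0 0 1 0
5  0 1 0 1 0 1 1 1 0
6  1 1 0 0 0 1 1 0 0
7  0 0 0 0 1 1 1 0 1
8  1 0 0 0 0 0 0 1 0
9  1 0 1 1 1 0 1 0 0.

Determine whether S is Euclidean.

Euclidean: no — 1 S 2 and 1 S 5, but not 2 S 5.

No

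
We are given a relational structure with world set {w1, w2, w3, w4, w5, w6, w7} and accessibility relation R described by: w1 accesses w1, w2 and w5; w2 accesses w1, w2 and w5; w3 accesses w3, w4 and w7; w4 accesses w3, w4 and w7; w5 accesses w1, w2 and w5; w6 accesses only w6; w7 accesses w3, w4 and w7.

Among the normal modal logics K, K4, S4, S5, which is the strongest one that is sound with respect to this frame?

Transitive (axiom 4): yes — every two-step R-path is closed by a direct edge.
Reflexive (axiom T): yes — every world is R-related to itself.
Euclidean (axiom 5): yes — any two successors of a common world are R-related.
So F validates K, K4, S4, S5. The strongest is S5.

S5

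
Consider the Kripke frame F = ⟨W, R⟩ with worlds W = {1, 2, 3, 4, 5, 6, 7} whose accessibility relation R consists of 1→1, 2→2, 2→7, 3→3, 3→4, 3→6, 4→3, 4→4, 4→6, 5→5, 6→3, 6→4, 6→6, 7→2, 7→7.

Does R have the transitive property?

Transitive: yes — every two-step R-path is closed by a direct edge.

Yes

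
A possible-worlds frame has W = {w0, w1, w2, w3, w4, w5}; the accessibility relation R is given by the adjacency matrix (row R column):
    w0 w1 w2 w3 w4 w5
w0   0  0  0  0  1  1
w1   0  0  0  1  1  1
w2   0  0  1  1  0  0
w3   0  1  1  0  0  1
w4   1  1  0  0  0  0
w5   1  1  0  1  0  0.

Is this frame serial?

Serial: yes — every world has a successor (e.g. w0 R w4).

Yes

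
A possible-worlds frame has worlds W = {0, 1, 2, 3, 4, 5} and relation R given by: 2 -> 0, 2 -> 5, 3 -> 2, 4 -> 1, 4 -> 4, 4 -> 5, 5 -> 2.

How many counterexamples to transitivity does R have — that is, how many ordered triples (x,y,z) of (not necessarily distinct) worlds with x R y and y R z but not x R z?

Enumerating: (2,5,2), (3,2,0), (3,2,5), (4,5,2), (5,2,0), (5,2,5).

6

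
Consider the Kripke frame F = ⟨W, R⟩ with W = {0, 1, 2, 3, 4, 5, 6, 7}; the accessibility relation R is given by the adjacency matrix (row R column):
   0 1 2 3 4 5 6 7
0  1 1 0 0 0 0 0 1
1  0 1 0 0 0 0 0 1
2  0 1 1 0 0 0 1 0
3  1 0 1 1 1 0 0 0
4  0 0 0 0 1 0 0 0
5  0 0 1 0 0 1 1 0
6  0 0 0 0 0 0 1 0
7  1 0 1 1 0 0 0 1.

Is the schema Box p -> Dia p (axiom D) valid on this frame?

By correspondence theory, D is valid on a frame iff R is serial.
Serial: yes — every world has a successor (e.g. 0 R 0).

Yes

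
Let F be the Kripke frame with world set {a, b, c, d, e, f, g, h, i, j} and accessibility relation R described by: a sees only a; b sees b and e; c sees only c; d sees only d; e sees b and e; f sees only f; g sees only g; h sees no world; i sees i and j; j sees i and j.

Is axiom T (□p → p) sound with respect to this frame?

No

Axiom T corresponds to the accessibility relation being reflexive.
Reflexive: no — h is not related to itself.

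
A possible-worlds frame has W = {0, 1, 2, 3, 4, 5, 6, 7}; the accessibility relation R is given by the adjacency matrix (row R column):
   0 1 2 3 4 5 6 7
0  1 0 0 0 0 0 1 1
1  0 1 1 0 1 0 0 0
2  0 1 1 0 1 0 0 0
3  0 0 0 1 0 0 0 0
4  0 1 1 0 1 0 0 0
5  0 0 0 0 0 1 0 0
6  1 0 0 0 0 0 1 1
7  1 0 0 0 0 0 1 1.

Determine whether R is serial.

Serial: yes — every world has a successor (e.g. 0 R 0).

Yes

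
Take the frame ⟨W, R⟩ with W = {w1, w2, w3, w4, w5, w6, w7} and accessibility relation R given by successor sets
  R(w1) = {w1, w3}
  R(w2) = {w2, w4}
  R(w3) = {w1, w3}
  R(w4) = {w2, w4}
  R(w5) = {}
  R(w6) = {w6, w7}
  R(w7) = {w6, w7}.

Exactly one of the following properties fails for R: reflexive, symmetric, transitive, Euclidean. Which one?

Reflexive: no — w5 is not related to itself.
Symmetric: yes — every pair in R has its reverse in R.
Transitive: yes — every two-step R-path is closed by a direct edge.
Euclidean: yes — any two successors of a common world are R-related.
Only reflexive fails.

reflexive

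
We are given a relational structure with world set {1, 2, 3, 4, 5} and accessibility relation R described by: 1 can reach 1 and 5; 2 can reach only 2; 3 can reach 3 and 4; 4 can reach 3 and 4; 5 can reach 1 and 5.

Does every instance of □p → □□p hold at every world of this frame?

Yes

By correspondence theory, 4 is valid on a frame iff R is transitive.
Transitive: yes — every two-step R-path is closed by a direct edge.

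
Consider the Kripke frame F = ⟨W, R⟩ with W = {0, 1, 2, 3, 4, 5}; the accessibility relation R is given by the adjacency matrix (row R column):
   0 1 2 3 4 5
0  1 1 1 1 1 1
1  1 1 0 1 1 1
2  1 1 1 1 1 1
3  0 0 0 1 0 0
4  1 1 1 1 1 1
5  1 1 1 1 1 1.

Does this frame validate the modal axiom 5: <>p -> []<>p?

No

By correspondence theory, 5 is valid on a frame iff R is Euclidean.
Euclidean: no — 0 R 1 and 0 R 2, but not 1 R 2.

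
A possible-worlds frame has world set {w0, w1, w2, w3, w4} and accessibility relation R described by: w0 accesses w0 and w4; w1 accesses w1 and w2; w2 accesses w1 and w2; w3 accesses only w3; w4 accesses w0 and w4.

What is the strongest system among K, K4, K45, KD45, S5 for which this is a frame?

S5

Transitive (axiom 4): yes — every two-step R-path is closed by a direct edge.
Euclidean (axiom 5): yes — any two successors of a common world are R-related.
Serial (axiom D): yes — every world has a successor (e.g. w0 R w0).
Reflexive (axiom T): yes — every world is R-related to itself.
So F validates K, K4, K45, KD45, S5. The strongest is S5.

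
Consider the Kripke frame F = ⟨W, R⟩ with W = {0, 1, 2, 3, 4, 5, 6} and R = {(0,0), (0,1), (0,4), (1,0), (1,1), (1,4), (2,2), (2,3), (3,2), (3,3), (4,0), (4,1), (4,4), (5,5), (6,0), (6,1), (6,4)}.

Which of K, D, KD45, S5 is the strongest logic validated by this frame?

KD45

Serial (axiom D): yes — every world has a successor (e.g. 0 R 0).
Euclidean (axiom 5): yes — any two successors of a common world are R-related.
Transitive (axiom 4): yes — every two-step R-path is closed by a direct edge.
Reflexive (axiom T): no — 6 is not related to itself.
So F validates K, D, KD45; S5 would additionally require R to be reflexive. The strongest is KD45.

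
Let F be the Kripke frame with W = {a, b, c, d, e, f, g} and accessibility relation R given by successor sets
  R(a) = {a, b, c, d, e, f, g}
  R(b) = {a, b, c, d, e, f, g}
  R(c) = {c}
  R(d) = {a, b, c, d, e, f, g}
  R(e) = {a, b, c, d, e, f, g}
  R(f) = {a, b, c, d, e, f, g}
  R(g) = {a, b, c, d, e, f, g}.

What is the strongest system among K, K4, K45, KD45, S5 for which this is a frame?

Transitive (axiom 4): yes — every two-step R-path is closed by a direct edge.
Euclidean (axiom 5): no — a R c and a R b, but not c R b.
Serial (axiom D): yes — every world has a successor (e.g. a R a).
Reflexive (axiom T): yes — every world is R-related to itself.
So F validates K, K4; K45 would additionally require R to be Euclidean. The strongest is K4.

K4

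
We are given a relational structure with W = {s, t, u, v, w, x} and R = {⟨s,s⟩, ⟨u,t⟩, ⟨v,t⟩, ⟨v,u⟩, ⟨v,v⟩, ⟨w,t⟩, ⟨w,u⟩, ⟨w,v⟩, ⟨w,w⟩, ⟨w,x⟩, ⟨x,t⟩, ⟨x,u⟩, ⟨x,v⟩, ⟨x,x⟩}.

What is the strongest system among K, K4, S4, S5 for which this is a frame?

Transitive (axiom 4): yes — every two-step R-path is closed by a direct edge.
Reflexive (axiom T): no — t is not related to itself.
Euclidean (axiom 5): no — v R t and v R u, but not t R u.
So F validates K, K4; S4 would additionally require R to be reflexive. The strongest is K4.

K4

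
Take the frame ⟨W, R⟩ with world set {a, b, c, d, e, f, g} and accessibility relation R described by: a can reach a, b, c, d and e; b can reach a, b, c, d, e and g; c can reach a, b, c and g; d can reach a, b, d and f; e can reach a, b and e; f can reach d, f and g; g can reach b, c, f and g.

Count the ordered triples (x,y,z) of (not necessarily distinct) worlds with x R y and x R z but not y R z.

Enumerating: (a,c,d), (a,c,e), (a,d,c), (a,d,e), (a,e,c), (a,e,d), (b,a,g), (b,c,d), (b,c,e), (b,d,c), (b,d,e), (b,d,g), … and 18 more.
Total: 30.

30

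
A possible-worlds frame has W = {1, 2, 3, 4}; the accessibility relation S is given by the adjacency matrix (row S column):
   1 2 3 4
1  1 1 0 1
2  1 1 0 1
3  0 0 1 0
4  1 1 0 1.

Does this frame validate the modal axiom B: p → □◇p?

Yes

The schema B characterises exactly the symmetric frames.
Symmetric: yes — every pair in S has its reverse in S.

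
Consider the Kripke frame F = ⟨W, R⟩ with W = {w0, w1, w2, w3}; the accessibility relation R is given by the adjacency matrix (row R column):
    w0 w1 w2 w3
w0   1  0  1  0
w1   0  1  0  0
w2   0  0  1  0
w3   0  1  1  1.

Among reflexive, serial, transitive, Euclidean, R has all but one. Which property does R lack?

Euclidean

Reflexive: yes — every world is R-related to itself.
Serial: yes — every world has a successor (e.g. w0 R w0).
Transitive: yes — every two-step R-path is closed by a direct edge.
Euclidean: no — w3 R w1 and w3 R w2, but not w1 R w2.
Only Euclidean fails.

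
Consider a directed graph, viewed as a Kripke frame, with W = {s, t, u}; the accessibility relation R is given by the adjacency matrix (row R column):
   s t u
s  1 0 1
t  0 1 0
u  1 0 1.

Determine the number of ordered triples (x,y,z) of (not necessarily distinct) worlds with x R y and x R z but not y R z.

R is Euclidean; there are no such tuples.

0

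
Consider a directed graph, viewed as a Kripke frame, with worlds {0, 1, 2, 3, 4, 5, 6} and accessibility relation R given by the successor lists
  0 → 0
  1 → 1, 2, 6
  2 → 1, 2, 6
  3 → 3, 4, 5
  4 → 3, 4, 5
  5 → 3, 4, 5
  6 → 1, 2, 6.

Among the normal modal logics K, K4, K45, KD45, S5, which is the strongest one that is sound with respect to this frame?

Transitive (axiom 4): yes — every two-step R-path is closed by a direct edge.
Euclidean (axiom 5): yes — any two successors of a common world are R-related.
Serial (axiom D): yes — every world has a successor (e.g. 0 R 0).
Reflexive (axiom T): yes — every world is R-related to itself.
So F validates K, K4, K45, KD45, S5. The strongest is S5.

S5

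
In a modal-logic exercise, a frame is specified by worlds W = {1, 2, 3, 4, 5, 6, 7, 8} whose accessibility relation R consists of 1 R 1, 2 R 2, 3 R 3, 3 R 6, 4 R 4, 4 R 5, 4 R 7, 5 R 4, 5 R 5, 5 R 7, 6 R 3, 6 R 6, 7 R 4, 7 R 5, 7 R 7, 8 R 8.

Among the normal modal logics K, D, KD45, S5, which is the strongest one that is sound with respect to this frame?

Serial (axiom D): yes — every world has a successor (e.g. 1 R 1).
Euclidean (axiom 5): yes — any two successors of a common world are R-related.
Transitive (axiom 4): yes — every two-step R-path is closed by a direct edge.
Reflexive (axiom T): yes — every world is R-related to itself.
So F validates K, D, KD45, S5. The strongest is S5.

S5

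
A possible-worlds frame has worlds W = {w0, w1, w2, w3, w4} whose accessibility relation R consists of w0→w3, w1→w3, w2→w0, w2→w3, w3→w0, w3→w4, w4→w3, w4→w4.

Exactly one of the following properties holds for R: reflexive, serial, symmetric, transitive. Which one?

Reflexive: no — w0 is not related to itself.
Serial: yes — every world has a successor (e.g. w0 R w3).
Symmetric: no — w1 R w3 but not w3 R w1.
Transitive: no — w0 R w3 and w3 R w4, but not w0 R w4.
Only serial holds.

serial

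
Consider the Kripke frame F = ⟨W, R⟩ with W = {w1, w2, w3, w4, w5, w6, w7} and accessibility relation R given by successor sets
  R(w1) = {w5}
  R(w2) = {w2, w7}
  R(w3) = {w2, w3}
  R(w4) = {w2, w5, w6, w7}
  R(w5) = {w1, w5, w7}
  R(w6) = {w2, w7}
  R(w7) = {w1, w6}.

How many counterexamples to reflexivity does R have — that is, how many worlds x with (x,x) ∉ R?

Enumerating: w1, w4, w6, w7.

4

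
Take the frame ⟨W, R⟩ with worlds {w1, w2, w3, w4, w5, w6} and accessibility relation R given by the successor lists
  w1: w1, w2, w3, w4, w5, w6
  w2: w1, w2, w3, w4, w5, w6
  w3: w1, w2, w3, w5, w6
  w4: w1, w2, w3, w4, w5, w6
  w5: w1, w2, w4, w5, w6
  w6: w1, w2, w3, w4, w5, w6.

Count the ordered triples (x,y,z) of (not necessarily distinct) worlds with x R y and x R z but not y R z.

9

Enumerating: (w1,w3,w4), (w1,w5,w3), (w2,w3,w4), (w2,w5,w3), (w3,w5,w3), (w4,w3,w4), (w4,w5,w3), (w6,w3,w4), (w6,w5,w3).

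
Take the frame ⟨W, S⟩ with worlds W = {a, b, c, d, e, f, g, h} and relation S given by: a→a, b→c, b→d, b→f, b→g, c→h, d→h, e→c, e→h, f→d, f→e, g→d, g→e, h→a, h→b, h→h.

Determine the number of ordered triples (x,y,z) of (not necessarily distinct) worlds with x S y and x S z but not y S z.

29

Enumerating: (b,c,c), (b,c,d), (b,c,f), (b,c,g), (b,d,c), (b,d,d), (b,d,f), (b,d,g), (b,f,c), (b,f,f), (b,f,g), (b,g,c), … and 17 more.
Total: 29.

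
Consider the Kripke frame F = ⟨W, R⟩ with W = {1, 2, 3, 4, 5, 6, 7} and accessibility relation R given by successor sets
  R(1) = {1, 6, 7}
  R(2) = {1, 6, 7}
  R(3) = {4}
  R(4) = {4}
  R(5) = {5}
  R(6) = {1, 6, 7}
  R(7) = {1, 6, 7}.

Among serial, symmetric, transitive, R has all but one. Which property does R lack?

symmetric

Serial: yes — every world has a successor (e.g. 1 R 1).
Symmetric: no — 2 R 1 but not 1 R 2.
Transitive: yes — every two-step R-path is closed by a direct edge.
Only symmetric fails.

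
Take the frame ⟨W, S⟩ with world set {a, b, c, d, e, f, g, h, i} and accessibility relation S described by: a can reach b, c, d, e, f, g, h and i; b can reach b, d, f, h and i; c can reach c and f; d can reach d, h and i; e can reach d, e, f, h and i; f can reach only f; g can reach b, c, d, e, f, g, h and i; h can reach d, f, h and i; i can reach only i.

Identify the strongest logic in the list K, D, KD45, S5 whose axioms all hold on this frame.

Serial (axiom D): yes — every world has a successor (e.g. a S b).
Euclidean (axiom 5): no — a S b and a S c, but not b S c.
Transitive (axiom 4): no — d S h and h S f, but not d S f.
Reflexive (axiom T): no — a is not related to itself.
So F validates K, D; KD45 would additionally require S to be Euclidean and transitive. The strongest is D.

D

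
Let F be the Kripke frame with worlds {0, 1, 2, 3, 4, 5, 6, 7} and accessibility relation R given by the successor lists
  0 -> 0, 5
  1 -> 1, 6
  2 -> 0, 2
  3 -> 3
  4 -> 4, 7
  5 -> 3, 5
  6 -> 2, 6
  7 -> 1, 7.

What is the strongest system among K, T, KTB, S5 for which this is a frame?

T

Reflexive (axiom T): yes — every world is R-related to itself.
Symmetric (axiom B): no — 0 R 5 but not 5 R 0.
Euclidean (axiom 5): no — 0 R 5 and 0 R 0, but not 5 R 0.
So F validates K, T; KTB would additionally require R to be symmetric. The strongest is T.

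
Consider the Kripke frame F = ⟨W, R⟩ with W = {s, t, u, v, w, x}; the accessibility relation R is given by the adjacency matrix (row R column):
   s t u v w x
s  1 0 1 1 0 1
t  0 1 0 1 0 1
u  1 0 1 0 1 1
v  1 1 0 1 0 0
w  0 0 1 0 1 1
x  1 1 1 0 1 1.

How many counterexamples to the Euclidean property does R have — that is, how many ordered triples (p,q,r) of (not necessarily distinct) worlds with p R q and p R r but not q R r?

18

Enumerating: (s,u,v), (s,v,u), (s,v,x), (s,x,v), (t,v,x), (t,x,v), (u,s,w), (u,w,s), (v,s,t), (v,t,s), (x,s,t), (x,s,w), (x,t,s), (x,t,u), (x,t,w), (x,u,t), (x,w,s), (x,w,t).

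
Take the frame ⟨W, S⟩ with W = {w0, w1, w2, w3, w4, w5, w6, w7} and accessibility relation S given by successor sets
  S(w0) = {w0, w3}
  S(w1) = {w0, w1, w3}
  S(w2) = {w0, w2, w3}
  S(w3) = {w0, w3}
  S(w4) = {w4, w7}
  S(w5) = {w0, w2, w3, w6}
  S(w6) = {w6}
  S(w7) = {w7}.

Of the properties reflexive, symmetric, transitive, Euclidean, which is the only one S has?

Reflexive: no — w5 is not related to itself.
Symmetric: no — w1 S w0 but not w0 S w1.
Transitive: yes — every two-step S-path is closed by a direct edge.
Euclidean: no — w5 S w0 and w5 S w2, but not w0 S w2.
Only transitive holds.

transitive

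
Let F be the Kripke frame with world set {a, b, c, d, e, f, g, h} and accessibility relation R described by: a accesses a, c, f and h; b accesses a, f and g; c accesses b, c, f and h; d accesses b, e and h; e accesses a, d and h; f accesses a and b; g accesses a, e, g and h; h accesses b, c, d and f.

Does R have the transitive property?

No

Transitive: no — a R c and c R b, but not a R b.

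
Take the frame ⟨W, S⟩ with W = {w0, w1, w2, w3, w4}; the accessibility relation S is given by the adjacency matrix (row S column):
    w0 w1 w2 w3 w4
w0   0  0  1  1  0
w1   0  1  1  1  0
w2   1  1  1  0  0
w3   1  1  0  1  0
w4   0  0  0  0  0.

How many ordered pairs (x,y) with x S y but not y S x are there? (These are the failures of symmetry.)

0

S is symmetric; there are no such tuples.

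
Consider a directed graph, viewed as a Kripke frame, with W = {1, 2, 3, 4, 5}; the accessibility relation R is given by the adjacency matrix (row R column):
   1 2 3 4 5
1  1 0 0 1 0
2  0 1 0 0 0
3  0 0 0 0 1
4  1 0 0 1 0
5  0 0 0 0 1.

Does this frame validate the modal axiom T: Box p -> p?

Axiom T corresponds to the accessibility relation being reflexive.
Reflexive: no — 3 is not related to itself.

No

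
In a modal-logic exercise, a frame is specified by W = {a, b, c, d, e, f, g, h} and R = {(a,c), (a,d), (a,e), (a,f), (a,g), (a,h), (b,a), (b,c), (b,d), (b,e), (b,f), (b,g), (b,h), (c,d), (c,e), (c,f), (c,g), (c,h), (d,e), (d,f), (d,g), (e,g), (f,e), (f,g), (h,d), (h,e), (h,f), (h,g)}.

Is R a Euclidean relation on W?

Euclidean: no — a R d and a R c, but not d R c.

No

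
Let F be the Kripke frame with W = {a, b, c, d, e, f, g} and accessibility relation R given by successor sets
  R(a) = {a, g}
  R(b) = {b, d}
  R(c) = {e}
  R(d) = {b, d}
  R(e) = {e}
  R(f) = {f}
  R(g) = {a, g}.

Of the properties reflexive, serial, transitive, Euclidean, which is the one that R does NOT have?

Reflexive: no — c is not related to itself.
Serial: yes — every world has a successor (e.g. a R a).
Transitive: yes — every two-step R-path is closed by a direct edge.
Euclidean: yes — any two successors of a common world are R-related.
Only reflexive fails.

reflexive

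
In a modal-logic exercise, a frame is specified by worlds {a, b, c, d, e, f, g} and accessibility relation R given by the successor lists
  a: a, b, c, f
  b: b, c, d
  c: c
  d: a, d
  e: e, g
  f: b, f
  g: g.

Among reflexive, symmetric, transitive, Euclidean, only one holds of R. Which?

Reflexive: yes — every world is R-related to itself.
Symmetric: no — a R b but not b R a.
Transitive: no — a R b and b R d, but not a R d.
Euclidean: no — a R b and a R f, but not b R f.
Only reflexive holds.

reflexive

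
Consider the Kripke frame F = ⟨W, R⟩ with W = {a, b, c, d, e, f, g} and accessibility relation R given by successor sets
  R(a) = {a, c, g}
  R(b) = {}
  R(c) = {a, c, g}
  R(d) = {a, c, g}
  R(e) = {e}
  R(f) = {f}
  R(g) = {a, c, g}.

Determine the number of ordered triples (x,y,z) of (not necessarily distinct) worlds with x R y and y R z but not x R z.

0

R is transitive; there are no such tuples.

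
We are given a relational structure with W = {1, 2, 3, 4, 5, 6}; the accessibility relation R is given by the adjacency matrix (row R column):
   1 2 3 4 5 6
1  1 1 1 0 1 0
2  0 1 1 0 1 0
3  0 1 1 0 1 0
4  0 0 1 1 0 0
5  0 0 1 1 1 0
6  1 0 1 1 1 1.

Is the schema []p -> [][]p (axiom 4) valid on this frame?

No

Axiom 4 corresponds to the accessibility relation being transitive.
Transitive: no — 1 R 5 and 5 R 4, but not 1 R 4.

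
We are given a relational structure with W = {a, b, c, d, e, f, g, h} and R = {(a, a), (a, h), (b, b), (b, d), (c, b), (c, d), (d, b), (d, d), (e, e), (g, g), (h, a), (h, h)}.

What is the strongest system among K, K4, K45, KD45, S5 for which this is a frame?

Transitive (axiom 4): yes — every two-step R-path is closed by a direct edge.
Euclidean (axiom 5): yes — any two successors of a common world are R-related.
Serial (axiom D): no — f has no R-successor.
Reflexive (axiom T): no — c is not related to itself.
So F validates K, K4, K45; KD45 would additionally require R to be serial. The strongest is K45.

K45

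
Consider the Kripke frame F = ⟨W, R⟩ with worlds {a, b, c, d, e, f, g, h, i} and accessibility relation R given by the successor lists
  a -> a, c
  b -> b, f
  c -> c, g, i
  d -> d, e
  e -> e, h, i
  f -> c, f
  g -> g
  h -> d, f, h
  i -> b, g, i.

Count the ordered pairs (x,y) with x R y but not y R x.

Enumerating: (a,c), (b,f), (c,g), (c,i), (d,e), (e,h), (e,i), (f,c), (h,d), (h,f), (i,b), (i,g).

12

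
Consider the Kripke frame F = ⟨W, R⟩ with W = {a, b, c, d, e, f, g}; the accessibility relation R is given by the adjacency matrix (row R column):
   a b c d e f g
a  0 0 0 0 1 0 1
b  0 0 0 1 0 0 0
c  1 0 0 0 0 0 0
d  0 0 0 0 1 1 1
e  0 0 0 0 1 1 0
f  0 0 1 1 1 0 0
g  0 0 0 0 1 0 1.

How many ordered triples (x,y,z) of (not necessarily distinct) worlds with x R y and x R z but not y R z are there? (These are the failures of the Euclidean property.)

16

Enumerating: (a,e,g), (b,d,d), (c,a,a), (d,e,g), (d,f,f), (d,f,g), (d,g,f), (e,f,f), (f,c,c), (f,c,d), (f,c,e), (f,d,c), (f,d,d), (f,e,c), (f,e,d), (g,e,g).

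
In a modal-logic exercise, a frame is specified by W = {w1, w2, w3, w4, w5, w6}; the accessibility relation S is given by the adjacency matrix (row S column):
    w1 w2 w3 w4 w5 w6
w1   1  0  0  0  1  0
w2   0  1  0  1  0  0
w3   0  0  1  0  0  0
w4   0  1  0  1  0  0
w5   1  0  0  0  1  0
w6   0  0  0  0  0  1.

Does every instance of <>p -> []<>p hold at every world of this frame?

Axiom 5 corresponds to the accessibility relation being Euclidean.
Euclidean: yes — any two successors of a common world are S-related.

Yes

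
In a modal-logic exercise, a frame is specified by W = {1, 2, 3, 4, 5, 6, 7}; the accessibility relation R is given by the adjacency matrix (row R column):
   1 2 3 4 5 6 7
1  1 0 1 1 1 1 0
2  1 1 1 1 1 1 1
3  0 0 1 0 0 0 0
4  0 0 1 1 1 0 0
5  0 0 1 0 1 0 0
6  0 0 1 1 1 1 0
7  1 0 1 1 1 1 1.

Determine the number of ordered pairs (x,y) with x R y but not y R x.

Enumerating: (1,3), (1,4), (1,5), (1,6), (2,1), (2,3), (2,4), (2,5), (2,6), (2,7), (4,3), (4,5), … and 9 more.
Total: 21.

21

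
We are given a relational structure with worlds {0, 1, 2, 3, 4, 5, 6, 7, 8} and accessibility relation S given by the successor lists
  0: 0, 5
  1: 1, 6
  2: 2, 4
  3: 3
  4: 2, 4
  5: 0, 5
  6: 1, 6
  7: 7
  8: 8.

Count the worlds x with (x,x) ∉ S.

S is reflexive; there are no such worlds.

0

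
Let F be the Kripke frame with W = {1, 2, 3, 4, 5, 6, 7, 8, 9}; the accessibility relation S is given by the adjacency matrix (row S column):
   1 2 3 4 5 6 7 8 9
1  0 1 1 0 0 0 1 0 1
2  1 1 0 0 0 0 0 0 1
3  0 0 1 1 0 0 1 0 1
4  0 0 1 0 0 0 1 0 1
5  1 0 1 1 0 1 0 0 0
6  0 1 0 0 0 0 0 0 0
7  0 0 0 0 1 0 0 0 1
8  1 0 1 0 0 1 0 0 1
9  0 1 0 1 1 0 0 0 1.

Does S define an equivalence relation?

No

Reflexive: no — 1 is not related to itself.
Symmetric: no — 1 S 3 but not 3 S 1.
Transitive: no — 1 S 3 and 3 S 4, but not 1 S 4.
So S is not an equivalence relation.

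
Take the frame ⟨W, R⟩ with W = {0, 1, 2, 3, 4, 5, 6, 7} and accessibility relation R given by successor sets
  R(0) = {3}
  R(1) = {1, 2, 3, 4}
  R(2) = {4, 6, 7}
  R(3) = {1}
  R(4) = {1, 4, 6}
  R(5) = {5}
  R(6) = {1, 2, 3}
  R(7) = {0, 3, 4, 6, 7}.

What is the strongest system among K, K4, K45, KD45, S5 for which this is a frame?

K

Transitive (axiom 4): no — 0 R 3 and 3 R 1, but not 0 R 1.
Euclidean (axiom 5): no — 1 R 2 and 1 R 3, but not 2 R 3.
Serial (axiom D): yes — every world has a successor (e.g. 0 R 3).
Reflexive (axiom T): no — 0 is not related to itself.
So F validates K; K4 would additionally require R to be transitive. The strongest is K.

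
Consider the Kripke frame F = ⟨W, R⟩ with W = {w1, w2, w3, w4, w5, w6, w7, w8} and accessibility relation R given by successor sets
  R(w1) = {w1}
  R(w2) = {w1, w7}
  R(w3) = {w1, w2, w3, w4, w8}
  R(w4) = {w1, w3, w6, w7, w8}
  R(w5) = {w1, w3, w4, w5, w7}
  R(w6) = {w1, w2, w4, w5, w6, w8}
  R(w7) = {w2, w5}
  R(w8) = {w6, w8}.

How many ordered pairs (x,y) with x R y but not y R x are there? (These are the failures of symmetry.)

13

Enumerating: (w2,w1), (w3,w1), (w3,w2), (w3,w8), (w4,w1), (w4,w7), (w4,w8), (w5,w1), (w5,w3), (w5,w4), (w6,w1), (w6,w2), (w6,w5).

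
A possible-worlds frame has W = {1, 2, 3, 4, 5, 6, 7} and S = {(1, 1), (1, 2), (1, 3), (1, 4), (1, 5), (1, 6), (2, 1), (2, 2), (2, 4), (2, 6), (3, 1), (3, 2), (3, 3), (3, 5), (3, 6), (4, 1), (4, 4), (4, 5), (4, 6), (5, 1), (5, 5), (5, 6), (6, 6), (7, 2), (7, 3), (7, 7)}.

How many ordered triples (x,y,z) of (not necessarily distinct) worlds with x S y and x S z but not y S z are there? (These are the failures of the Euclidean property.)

34

Enumerating: (1,2,3), (1,2,5), (1,3,4), (1,4,2), (1,4,3), (1,5,2), (1,5,3), (1,5,4), (1,6,1), (1,6,2), (1,6,3), (1,6,4), … and 22 more.
Total: 34.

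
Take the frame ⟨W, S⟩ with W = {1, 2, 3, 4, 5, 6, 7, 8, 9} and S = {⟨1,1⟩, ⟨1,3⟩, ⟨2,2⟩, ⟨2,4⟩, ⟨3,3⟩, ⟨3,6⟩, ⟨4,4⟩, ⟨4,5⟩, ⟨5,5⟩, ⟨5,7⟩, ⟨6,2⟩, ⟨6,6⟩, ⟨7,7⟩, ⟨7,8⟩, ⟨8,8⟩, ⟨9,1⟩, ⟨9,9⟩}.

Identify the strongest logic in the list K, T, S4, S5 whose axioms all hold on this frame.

Reflexive (axiom T): yes — every world is S-related to itself.
Transitive (axiom 4): no — 1 S 3 and 3 S 6, but not 1 S 6.
Euclidean (axiom 5): no — 1 S 3 and 1 S 1, but not 3 S 1.
So F validates K, T; S4 would additionally require S to be transitive. The strongest is T.

T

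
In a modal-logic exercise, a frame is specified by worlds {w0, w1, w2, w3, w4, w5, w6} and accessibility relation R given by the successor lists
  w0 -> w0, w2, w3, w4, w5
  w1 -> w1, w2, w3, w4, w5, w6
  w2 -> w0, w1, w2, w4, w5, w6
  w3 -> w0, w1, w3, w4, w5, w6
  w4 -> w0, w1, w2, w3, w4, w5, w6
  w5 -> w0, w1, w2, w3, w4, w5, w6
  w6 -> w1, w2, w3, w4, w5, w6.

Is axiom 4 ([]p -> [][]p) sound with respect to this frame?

No

The schema 4 characterises exactly the transitive frames.
Transitive: no — w0 R w2 and w2 R w1, but not w0 R w1.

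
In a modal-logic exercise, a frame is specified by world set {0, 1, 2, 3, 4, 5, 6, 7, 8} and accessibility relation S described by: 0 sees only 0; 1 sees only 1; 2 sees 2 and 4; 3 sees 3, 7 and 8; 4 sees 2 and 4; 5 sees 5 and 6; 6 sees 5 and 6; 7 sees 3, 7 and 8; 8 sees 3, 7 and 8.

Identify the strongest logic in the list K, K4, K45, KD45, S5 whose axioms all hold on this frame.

S5

Transitive (axiom 4): yes — every two-step S-path is closed by a direct edge.
Euclidean (axiom 5): yes — any two successors of a common world are S-related.
Serial (axiom D): yes — every world has a successor (e.g. 0 S 0).
Reflexive (axiom T): yes — every world is S-related to itself.
So F validates K, K4, K45, KD45, S5. The strongest is S5.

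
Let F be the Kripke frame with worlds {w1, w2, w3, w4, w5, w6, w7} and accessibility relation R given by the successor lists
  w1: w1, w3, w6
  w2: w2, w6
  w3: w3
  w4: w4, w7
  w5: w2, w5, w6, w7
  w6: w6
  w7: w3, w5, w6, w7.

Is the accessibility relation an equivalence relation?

No

Reflexive: yes — every world is R-related to itself.
Symmetric: no — w1 R w3 but not w3 R w1.
Transitive: no — w4 R w7 and w7 R w3, but not w4 R w3.
So R is not an equivalence relation.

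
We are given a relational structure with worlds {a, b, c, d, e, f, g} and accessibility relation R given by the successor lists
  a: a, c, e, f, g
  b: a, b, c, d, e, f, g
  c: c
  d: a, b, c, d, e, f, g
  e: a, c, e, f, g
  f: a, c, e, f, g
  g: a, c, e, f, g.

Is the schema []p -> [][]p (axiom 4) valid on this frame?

By correspondence theory, 4 is valid on a frame iff R is transitive.
Transitive: yes — every two-step R-path is closed by a direct edge.

Yes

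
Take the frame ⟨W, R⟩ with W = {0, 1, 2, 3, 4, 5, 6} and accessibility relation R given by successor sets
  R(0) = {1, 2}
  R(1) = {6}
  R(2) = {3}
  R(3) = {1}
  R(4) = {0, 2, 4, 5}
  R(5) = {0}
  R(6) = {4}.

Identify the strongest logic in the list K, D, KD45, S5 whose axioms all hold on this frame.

Serial (axiom D): yes — every world has a successor (e.g. 0 R 1).
Euclidean (axiom 5): no — 0 R 1 and 0 R 2, but not 1 R 2.
Transitive (axiom 4): no — 0 R 1 and 1 R 6, but not 0 R 6.
Reflexive (axiom T): no — 0 is not related to itself.
So F validates K, D; KD45 would additionally require R to be Euclidean and transitive. The strongest is D.

D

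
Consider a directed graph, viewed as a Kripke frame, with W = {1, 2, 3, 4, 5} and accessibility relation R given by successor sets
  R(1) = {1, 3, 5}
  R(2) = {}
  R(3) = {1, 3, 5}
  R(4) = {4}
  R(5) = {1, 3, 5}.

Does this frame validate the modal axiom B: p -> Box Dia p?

Yes

Axiom B corresponds to the accessibility relation being symmetric.
Symmetric: yes — every pair in R has its reverse in R.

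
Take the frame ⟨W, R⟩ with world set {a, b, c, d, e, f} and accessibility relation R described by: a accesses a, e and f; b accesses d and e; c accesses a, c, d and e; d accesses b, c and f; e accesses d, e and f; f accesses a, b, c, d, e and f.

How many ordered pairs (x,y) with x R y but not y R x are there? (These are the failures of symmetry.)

7

Enumerating: (a,e), (b,e), (c,a), (c,e), (e,d), (f,b), (f,c).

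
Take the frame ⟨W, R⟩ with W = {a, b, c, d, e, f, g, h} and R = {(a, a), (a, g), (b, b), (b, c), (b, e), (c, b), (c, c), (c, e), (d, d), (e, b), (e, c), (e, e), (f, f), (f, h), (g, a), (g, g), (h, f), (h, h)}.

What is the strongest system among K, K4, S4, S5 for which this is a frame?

Transitive (axiom 4): yes — every two-step R-path is closed by a direct edge.
Reflexive (axiom T): yes — every world is R-related to itself.
Euclidean (axiom 5): yes — any two successors of a common world are R-related.
So F validates K, K4, S4, S5. The strongest is S5.

S5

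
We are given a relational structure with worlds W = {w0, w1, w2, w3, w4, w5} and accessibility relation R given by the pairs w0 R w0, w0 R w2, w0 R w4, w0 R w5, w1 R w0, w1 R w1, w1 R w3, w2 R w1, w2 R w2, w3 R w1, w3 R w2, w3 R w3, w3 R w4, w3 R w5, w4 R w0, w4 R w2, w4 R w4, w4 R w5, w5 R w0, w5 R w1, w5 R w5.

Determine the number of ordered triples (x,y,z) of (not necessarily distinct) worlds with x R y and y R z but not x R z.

18

Enumerating: (w0,w2,w1), (w0,w5,w1), (w1,w0,w2), (w1,w0,w4), (w1,w0,w5), (w1,w3,w2), (w1,w3,w4), (w1,w3,w5), (w2,w1,w0), (w2,w1,w3), (w3,w1,w0), (w3,w4,w0), (w3,w5,w0), (w4,w2,w1), (w4,w5,w1), (w5,w0,w2), (w5,w0,w4), (w5,w1,w3).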